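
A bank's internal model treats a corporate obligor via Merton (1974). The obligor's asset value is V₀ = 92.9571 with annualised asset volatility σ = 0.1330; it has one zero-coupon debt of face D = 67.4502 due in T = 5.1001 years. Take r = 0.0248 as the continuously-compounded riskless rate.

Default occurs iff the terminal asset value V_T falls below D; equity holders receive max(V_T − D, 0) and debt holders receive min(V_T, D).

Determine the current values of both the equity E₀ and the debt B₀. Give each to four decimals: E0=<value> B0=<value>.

E0=34.1862 B0=58.7709

d₁ = [ln(V₀/D) + (r + σ²/2)T] / (σ√T)
   = [ln(92.9571/67.4502) + (0.0248 + 0.5·0.1330²)·5.1001] / (0.1330·√5.1001)
   = [0.320749 + 0.171590] / 0.300359 = 1.639167
d₂ = d₁ − σ√T = 1.639167 − 0.300359 = 1.338808
N(d₁) = 0.949411,  N(d₂) = 0.909683,  e^(−rT) = 0.881190
E₀ = V₀·N(d₁) − D·e^(−rT)·N(d₂)
   = 92.9571·0.949411 − 67.4502·0.881190·0.909683 = 34.186153
B₀ = V₀ − E₀ = 92.9571 − 34.186153 = 58.770947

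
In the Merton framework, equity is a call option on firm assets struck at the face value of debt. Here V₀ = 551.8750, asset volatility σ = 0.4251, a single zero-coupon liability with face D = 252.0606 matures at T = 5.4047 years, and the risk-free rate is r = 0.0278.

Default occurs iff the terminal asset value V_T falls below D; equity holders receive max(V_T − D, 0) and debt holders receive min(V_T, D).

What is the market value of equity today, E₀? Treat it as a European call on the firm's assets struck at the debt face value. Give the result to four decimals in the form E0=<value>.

E0=364.2750

d₁ = [ln(V₀/D) + (r + σ²/2)T] / (σ√T)
   = [ln(551.8750/252.0606) + (0.0278 + 0.5·0.4251²)·5.4047] / (0.4251·√5.4047)
   = [0.783652 + 0.638592] / 0.988273 = 1.439121
d₂ = d₁ − σ√T = 1.439121 − 0.988273 = 0.450848
N(d₁) = 0.924942,  N(d₂) = 0.673950,  e^(−rT) = 0.860492
E₀ = V₀·N(d₁) − D·e^(−rT)·N(d₂)
   = 551.8750·0.924942 − 252.0606·0.860492·0.673950 = 364.275006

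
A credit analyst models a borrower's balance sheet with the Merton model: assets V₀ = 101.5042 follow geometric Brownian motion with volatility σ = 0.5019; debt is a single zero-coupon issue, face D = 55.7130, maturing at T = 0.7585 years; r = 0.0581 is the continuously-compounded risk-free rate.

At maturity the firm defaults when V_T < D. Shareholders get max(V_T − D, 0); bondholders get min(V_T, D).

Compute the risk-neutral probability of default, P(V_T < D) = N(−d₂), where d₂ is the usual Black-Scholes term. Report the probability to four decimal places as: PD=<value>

d₁ = [ln(V₀/D) + (r + σ²/2)T] / (σ√T)
   = [ln(101.5042/55.7130) + (0.0581 + 0.5·0.5019²)·0.7585] / (0.5019·√0.7585)
   = [0.599887 + 0.139603] / 0.437114 = 1.691754
d₂ = d₁ − σ√T = 1.691754 − 0.437114 = 1.254640
risk-neutral PD = N(−d₂) = N(-1.254640) = 0.104805

PD=0.1048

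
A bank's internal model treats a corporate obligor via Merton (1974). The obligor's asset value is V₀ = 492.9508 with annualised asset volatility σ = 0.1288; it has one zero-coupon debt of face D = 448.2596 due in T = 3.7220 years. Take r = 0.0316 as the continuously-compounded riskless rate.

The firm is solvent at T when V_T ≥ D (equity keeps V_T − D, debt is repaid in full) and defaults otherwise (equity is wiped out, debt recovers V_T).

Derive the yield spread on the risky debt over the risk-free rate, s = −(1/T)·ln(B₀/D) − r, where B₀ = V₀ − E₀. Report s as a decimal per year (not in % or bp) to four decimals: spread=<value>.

d₁ = [ln(V₀/D) + (r + σ²/2)T] / (σ√T)
   = [ln(492.9508/448.2596) + (0.0316 + 0.5·0.1288²)·3.7220] / (0.1288·√3.7220)
   = [0.095037 + 0.148488] / 0.248487 = 0.980030
d₂ = d₁ − σ√T = 0.980030 − 0.248487 = 0.731543
N(d₁) = 0.836464,  N(d₂) = 0.767776,  e^(−rT) = 0.889038
E₀ = V₀·N(d₁) − D·e^(−rT)·N(d₂)
   = 492.9508·0.836464 − 448.2596·0.889038·0.767776 = 106.361722
B₀ = V₀ − E₀ = 492.9508 − 106.361722 = 386.589078
spread = −(1/T)·ln(B₀/D) − r = −(1/3.7220)·ln(386.589078/448.2596) − 0.0316 = 0.00816631

spread=0.0082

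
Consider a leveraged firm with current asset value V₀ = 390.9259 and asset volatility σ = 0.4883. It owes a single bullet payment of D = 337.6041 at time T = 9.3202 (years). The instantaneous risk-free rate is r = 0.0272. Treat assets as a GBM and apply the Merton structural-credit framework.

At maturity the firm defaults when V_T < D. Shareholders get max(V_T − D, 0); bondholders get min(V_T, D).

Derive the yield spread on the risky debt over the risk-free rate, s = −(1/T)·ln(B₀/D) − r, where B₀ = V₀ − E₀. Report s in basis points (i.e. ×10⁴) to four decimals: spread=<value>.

spread=644.4119

d₁ = [ln(V₀/D) + (r + σ²/2)T] / (σ√T)
   = [ln(390.9259/337.6041) + (0.0272 + 0.5·0.4883²)·9.3202] / (0.4883·√9.3202)
   = [0.146644 + 1.364649] / 1.490731 = 1.013793
d₂ = d₁ − σ√T = 1.013793 − 1.490731 = -0.476938
N(d₁) = 0.844659,  N(d₂) = 0.316703,  e^(−rT) = 0.776072
E₀ = V₀·N(d₁) − D·e^(−rT)·N(d₂)
   = 390.9259·0.844659 − 337.6041·0.776072·0.316703 = 247.221311
B₀ = V₀ − E₀ = 390.9259 − 247.221311 = 143.704589
spread = −(1/T)·ln(B₀/D) − r = −(1/9.3202)·ln(143.704589/337.6041) − 0.0272 = 0.06444119
in basis points: 0.06444119 × 10⁴ = 644.4119 bp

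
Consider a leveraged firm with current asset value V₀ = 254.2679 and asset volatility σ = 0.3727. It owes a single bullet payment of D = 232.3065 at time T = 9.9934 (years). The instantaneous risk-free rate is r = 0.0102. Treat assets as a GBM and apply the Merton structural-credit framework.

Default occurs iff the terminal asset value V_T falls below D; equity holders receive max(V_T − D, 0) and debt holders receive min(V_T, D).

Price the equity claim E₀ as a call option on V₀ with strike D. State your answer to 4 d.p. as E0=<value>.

d₁ = [ln(V₀/D) + (r + σ²/2)T] / (σ√T)
   = [ln(254.2679/232.3065) + (0.0102 + 0.5·0.3727²)·9.9934] / (0.3727·√9.9934)
   = [0.090331 + 0.796001] / 1.178192 = 0.752281
d₂ = d₁ − σ√T = 0.752281 − 1.178192 = -0.425911
N(d₁) = 0.774059,  N(d₂) = 0.335086,  e^(−rT) = 0.903090
E₀ = V₀·N(d₁) − D·e^(−rT)·N(d₂)
   = 254.2679·0.774059 − 232.3065·0.903090·0.335086 = 126.519312

E0=126.5193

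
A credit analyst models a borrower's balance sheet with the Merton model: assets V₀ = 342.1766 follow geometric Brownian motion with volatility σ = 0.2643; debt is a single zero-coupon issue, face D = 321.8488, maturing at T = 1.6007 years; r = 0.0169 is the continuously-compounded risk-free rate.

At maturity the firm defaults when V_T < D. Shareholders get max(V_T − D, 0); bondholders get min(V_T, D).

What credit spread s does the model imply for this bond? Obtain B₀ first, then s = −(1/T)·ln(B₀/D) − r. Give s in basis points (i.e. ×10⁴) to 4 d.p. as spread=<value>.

d₁ = [ln(V₀/D) + (r + σ²/2)T] / (σ√T)
   = [ln(342.1766/321.8488) + (0.0169 + 0.5·0.2643²)·1.6007] / (0.2643·√1.6007)
   = [0.061245 + 0.082960] / 0.334389 = 0.431249
d₂ = d₁ − σ√T = 0.431249 − 0.334389 = 0.096860
N(d₁) = 0.666856,  N(d₂) = 0.538581,  e^(−rT) = 0.973311
E₀ = V₀·N(d₁) − D·e^(−rT)·N(d₂)
   = 342.1766·0.666856 − 321.8488·0.973311·0.538581 = 59.467284
B₀ = V₀ − E₀ = 342.1766 − 59.467284 = 282.709316
spread = −(1/T)·ln(B₀/D) − r = −(1/1.6007)·ln(282.709316/321.8488) − 0.0169 = 0.06410372
in basis points: 0.06410372 × 10⁴ = 641.0372 bp

spread=641.0372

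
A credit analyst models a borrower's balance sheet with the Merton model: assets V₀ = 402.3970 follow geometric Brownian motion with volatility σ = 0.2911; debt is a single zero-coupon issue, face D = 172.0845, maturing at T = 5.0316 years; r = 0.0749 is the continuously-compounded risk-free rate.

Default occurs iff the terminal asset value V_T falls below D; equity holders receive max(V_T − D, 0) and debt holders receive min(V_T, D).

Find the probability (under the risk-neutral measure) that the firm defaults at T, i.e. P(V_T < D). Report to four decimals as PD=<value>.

PD=0.0604

d₁ = [ln(V₀/D) + (r + σ²/2)T] / (σ√T)
   = [ln(402.3970/172.0845) + (0.0749 + 0.5·0.2911²)·5.0316] / (0.2911·√5.0316)
   = [0.849454 + 0.590054] / 0.652973 = 2.204543
d₂ = d₁ − σ√T = 2.204543 − 0.652973 = 1.551570
risk-neutral PD = N(−d₂) = N(-1.551570) = 0.060383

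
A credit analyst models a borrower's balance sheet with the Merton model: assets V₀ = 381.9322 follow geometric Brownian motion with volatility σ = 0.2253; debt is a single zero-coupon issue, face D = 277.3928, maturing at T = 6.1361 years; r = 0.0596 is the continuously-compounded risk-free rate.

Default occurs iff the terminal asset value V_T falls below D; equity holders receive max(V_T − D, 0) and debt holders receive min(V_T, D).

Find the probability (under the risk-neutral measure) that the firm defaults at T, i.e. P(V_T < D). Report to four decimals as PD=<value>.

d₁ = [ln(V₀/D) + (r + σ²/2)T] / (σ√T)
   = [ln(381.9322/277.3928) + (0.0596 + 0.5·0.2253²)·6.1361] / (0.2253·√6.1361)
   = [0.319809 + 0.521446] / 0.558094 = 1.507371
d₂ = d₁ − σ√T = 1.507371 − 0.558094 = 0.949277
risk-neutral PD = N(−d₂) = N(-0.949277) = 0.171240

PD=0.1712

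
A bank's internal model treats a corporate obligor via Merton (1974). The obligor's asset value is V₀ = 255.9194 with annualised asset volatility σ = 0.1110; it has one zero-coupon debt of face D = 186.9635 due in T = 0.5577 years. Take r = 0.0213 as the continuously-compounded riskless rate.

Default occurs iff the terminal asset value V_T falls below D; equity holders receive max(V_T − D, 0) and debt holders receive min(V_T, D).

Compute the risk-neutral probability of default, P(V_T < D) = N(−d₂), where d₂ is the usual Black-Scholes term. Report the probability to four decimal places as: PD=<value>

d₁ = [ln(V₀/D) + (r + σ²/2)T] / (σ√T)
   = [ln(255.9194/186.9635) + (0.0213 + 0.5·0.1110²)·0.5577] / (0.1110·√0.5577)
   = [0.313949 + 0.015315] / 0.082894 = 3.972105
d₂ = d₁ − σ√T = 3.972105 − 0.082894 = 3.889211
risk-neutral PD = N(−d₂) = N(-3.889211) = 0.000050

PD=0.0001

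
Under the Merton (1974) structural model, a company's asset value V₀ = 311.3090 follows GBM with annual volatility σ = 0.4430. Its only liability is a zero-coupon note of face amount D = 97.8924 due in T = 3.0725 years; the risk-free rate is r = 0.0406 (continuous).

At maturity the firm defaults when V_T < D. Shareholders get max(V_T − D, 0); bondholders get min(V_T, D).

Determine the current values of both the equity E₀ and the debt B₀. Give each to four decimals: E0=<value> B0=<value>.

E0=227.3791 B0=83.9299

d₁ = [ln(V₀/D) + (r + σ²/2)T] / (σ√T)
   = [ln(311.3090/97.8924) + (0.0406 + 0.5·0.4430²)·3.0725] / (0.4430·√3.0725)
   = [1.156917 + 0.426231] / 0.776515 = 2.038787
d₂ = d₁ − σ√T = 2.038787 − 0.776515 = 1.262272
N(d₁) = 0.979264,  N(d₂) = 0.896575,  e^(−rT) = 0.882723
E₀ = V₀·N(d₁) − D·e^(−rT)·N(d₂)
   = 311.3090·0.979264 − 97.8924·0.882723·0.896575 = 227.379092
B₀ = V₀ − E₀ = 311.3090 − 227.379092 = 83.929908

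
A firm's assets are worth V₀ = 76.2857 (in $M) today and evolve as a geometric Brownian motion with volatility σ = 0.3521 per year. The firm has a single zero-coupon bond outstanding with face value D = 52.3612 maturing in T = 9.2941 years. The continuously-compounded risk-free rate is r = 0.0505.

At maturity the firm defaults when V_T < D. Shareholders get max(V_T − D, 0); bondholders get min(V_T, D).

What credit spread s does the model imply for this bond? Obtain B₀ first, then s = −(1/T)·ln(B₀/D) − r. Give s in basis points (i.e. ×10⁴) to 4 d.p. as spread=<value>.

d₁ = [ln(V₀/D) + (r + σ²/2)T] / (σ√T)
   = [ln(76.2857/52.3612) + (0.0505 + 0.5·0.3521²)·9.2941] / (0.3521·√9.2941)
   = [0.376320 + 1.045467] / 1.073420 = 1.324539
d₂ = d₁ − σ√T = 1.324539 − 1.073420 = 0.251119
N(d₁) = 0.907338,  N(d₂) = 0.599139,  e^(−rT) = 0.625407
E₀ = V₀·N(d₁) − D·e^(−rT)·N(d₂)
   = 76.2857·0.907338 − 52.3612·0.625407·0.599139 = 49.596860
B₀ = V₀ − E₀ = 76.2857 − 49.596860 = 26.688840
spread = −(1/T)·ln(B₀/D) − r = −(1/9.2941)·ln(26.688840/52.3612) − 0.0505 = 0.02201056
in basis points: 0.02201056 × 10⁴ = 220.1056 bp

spread=220.1056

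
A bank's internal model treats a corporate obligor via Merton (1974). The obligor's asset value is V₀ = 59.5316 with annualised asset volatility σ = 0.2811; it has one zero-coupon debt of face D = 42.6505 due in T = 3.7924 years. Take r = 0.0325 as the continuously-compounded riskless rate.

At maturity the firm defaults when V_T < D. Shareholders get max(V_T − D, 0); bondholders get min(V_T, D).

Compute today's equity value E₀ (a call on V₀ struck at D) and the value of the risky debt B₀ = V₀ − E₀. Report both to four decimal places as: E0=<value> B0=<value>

E0=24.6954 B0=34.8362

d₁ = [ln(V₀/D) + (r + σ²/2)T] / (σ√T)
   = [ln(59.5316/42.6505) + (0.0325 + 0.5·0.2811²)·3.7924] / (0.2811·√3.7924)
   = [0.333468 + 0.273085] / 0.547417 = 1.108030
d₂ = d₁ − σ√T = 1.108030 − 0.547417 = 0.560613
N(d₁) = 0.866075,  N(d₂) = 0.712469,  e^(−rT) = 0.884040
E₀ = V₀·N(d₁) − D·e^(−rT)·N(d₂)
   = 59.5316·0.866075 − 42.6505·0.884040·0.712469 = 24.695384
B₀ = V₀ − E₀ = 59.5316 − 24.695384 = 34.836216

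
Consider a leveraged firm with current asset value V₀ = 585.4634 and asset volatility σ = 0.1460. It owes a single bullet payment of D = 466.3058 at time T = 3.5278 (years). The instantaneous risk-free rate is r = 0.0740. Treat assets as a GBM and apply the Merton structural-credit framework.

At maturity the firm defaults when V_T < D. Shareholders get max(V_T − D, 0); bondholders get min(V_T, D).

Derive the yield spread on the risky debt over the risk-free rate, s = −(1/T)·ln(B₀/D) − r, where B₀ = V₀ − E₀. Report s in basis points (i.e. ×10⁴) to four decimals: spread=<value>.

d₁ = [ln(V₀/D) + (r + σ²/2)T] / (σ√T)
   = [ln(585.4634/466.3058) + (0.0740 + 0.5·0.1460²)·3.5278] / (0.1460·√3.5278)
   = [0.227562 + 0.298656] / 0.274224 = 1.918940
d₂ = d₁ − σ√T = 1.918940 − 0.274224 = 1.644716
N(d₁) = 0.972504,  N(d₂) = 0.949986,  e^(−rT) = 0.770237
E₀ = V₀·N(d₁) − D·e^(−rT)·N(d₂)
   = 585.4634·0.972504 − 466.3058·0.770237·0.949986 = 228.162984
B₀ = V₀ − E₀ = 585.4634 − 228.162984 = 357.300416
spread = −(1/T)·ln(B₀/D) − r = −(1/3.5278)·ln(357.300416/466.3058) − 0.0740 = 0.00147614
in basis points: 0.00147614 × 10⁴ = 14.7614 bp

spread=14.7614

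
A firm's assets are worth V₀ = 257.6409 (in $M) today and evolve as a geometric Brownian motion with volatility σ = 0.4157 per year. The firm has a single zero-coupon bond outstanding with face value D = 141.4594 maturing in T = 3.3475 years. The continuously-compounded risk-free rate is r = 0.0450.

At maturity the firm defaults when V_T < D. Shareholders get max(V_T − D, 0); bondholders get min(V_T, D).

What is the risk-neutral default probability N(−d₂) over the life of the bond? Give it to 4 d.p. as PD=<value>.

PD=0.2722

d₁ = [ln(V₀/D) + (r + σ²/2)T] / (σ√T)
   = [ln(257.6409/141.4594) + (0.0450 + 0.5·0.4157²)·3.3475] / (0.4157·√3.3475)
   = [0.599554 + 0.439872] / 0.760572 = 1.366638
d₂ = d₁ − σ√T = 1.366638 − 0.760572 = 0.606066
risk-neutral PD = N(−d₂) = N(-0.606066) = 0.272236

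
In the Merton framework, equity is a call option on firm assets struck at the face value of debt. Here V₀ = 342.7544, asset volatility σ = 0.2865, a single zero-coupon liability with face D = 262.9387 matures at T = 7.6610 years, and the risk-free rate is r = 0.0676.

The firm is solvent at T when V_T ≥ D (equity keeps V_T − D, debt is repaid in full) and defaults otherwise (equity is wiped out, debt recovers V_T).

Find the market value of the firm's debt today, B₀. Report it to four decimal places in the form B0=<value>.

B0=141.7304

d₁ = [ln(V₀/D) + (r + σ²/2)T] / (σ√T)
   = [ln(342.7544/262.9387) + (0.0676 + 0.5·0.2865²)·7.6610] / (0.2865·√7.6610)
   = [0.265093 + 0.832300] / 0.792989 = 1.383868
d₂ = d₁ − σ√T = 1.383868 − 0.792989 = 0.590879
N(d₁) = 0.916801,  N(d₂) = 0.722699,  e^(−rT) = 0.595780
E₀ = V₀·N(d₁) − D·e^(−rT)·N(d₂)
   = 342.7544·0.916801 − 262.9387·0.595780·0.722699 = 201.023969
B₀ = V₀ − E₀ = 342.7544 − 201.023969 = 141.730431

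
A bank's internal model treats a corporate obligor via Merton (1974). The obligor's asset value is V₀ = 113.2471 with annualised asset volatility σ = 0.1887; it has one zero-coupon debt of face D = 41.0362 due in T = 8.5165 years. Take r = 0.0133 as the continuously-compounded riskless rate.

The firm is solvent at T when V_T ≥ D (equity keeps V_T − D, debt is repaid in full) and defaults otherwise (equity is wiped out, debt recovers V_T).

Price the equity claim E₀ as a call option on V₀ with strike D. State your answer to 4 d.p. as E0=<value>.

E0=76.8615

d₁ = [ln(V₀/D) + (r + σ²/2)T] / (σ√T)
   = [ln(113.2471/41.0362) + (0.0133 + 0.5·0.1887²)·8.5165] / (0.1887·√8.5165)
   = [1.015118 + 0.264896] / 0.550684 = 2.324406
d₂ = d₁ − σ√T = 2.324406 − 0.550684 = 1.773722
N(d₁) = 0.989948,  N(d₂) = 0.961945,  e^(−rT) = 0.892910
E₀ = V₀·N(d₁) − D·e^(−rT)·N(d₂)
   = 113.2471·0.989948 − 41.0362·0.892910·0.961945 = 76.861502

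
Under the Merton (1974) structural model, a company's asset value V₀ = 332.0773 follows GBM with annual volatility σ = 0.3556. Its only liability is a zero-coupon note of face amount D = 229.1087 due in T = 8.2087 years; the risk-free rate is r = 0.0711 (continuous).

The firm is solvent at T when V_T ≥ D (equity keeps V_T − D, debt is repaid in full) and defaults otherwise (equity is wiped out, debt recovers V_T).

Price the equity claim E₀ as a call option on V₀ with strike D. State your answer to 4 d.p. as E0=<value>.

E0=222.4315

d₁ = [ln(V₀/D) + (r + σ²/2)T] / (σ√T)
   = [ln(332.0773/229.1087) + (0.0711 + 0.5·0.3556²)·8.2087] / (0.3556·√8.2087)
   = [0.371171 + 1.102639] / 1.018823 = 1.446581
d₂ = d₁ − σ√T = 1.446581 − 1.018823 = 0.427757
N(d₁) = 0.925993,  N(d₂) = 0.665586,  e^(−rT) = 0.557865
E₀ = V₀·N(d₁) − D·e^(−rT)·N(d₂)
   = 332.0773·0.925993 − 229.1087·0.557865·0.665586 = 222.431512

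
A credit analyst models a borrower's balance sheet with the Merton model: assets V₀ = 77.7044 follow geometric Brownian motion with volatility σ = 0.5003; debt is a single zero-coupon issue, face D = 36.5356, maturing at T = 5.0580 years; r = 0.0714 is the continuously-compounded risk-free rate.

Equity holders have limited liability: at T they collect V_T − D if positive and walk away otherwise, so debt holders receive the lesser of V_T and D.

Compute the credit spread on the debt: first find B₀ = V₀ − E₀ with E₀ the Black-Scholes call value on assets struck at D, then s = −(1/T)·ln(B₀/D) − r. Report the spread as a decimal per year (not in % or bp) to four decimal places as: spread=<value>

d₁ = [ln(V₀/D) + (r + σ²/2)T] / (σ√T)
   = [ln(77.7044/36.5356) + (0.0714 + 0.5·0.5003²)·5.0580] / (0.5003·√5.0580)
   = [0.754625 + 0.994150] / 1.125175 = 1.554225
d₂ = d₁ − σ√T = 1.554225 − 1.125175 = 0.429051
N(d₁) = 0.939935,  N(d₂) = 0.666057,  e^(−rT) = 0.696881
E₀ = V₀·N(d₁) − D·e^(−rT)·N(d₂)
   = 77.7044·0.939935 − 36.5356·0.696881·0.666057 = 56.078618
B₀ = V₀ − E₀ = 77.7044 − 56.078618 = 21.625782
spread = −(1/T)·ln(B₀/D) − r = −(1/5.0580)·ln(21.625782/36.5356) − 0.0714 = 0.03227753

spread=0.0323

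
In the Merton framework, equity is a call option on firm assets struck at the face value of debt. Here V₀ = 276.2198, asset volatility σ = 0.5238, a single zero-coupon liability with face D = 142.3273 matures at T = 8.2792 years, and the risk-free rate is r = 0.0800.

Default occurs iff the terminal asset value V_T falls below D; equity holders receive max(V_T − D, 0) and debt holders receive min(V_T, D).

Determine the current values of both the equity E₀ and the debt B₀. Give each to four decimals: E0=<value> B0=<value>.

d₁ = [ln(V₀/D) + (r + σ²/2)T] / (σ√T)
   = [ln(276.2198/142.3273) + (0.0800 + 0.5·0.5238²)·8.2792] / (0.5238·√8.2792)
   = [0.663068 + 1.798103] / 1.507161 = 1.632985
d₂ = d₁ − σ√T = 1.632985 − 1.507161 = 0.125823
N(d₁) = 0.948764,  N(d₂) = 0.550064,  e^(−rT) = 0.515645
E₀ = V₀·N(d₁) − D·e^(−rT)·N(d₂)
   = 276.2198·0.948764 − 142.3273·0.515645·0.550064 = 221.697932
B₀ = V₀ − E₀ = 276.2198 − 221.697932 = 54.521868

E0=221.6979 B0=54.5219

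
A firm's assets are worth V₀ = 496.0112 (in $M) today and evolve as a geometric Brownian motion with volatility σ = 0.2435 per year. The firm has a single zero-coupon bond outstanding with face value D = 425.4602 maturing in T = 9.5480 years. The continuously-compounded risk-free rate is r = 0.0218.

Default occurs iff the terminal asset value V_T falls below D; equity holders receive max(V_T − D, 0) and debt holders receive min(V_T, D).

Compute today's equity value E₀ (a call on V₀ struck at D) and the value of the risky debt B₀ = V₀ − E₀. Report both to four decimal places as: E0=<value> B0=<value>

d₁ = [ln(V₀/D) + (r + σ²/2)T] / (σ√T)
   = [ln(496.0112/425.4602) + (0.0218 + 0.5·0.2435²)·9.5480] / (0.2435·√9.5480)
   = [0.153427 + 0.491208] / 0.752411 = 0.856759
d₂ = d₁ − σ√T = 0.856759 − 0.752411 = 0.104348
N(d₁) = 0.804211,  N(d₂) = 0.541553,  e^(−rT) = 0.812088
E₀ = V₀·N(d₁) − D·e^(−rT)·N(d₂)
   = 496.0112·0.804211 − 425.4602·0.812088·0.541553 = 211.784892
B₀ = V₀ − E₀ = 496.0112 − 211.784892 = 284.226308

E0=211.7849 B0=284.2263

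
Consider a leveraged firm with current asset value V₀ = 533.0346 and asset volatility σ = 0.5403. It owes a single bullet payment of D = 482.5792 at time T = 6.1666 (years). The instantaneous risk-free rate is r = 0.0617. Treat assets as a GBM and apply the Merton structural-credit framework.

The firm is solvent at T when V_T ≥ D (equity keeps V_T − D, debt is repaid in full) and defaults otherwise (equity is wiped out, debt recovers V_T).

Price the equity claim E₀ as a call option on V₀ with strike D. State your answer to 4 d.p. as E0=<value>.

E0=327.7122

d₁ = [ln(V₀/D) + (r + σ²/2)T] / (σ√T)
   = [ln(533.0346/482.5792) + (0.0617 + 0.5·0.5403²)·6.1666] / (0.5403·√6.1666)
   = [0.099441 + 1.280569] / 1.341708 = 1.028548
d₂ = d₁ − σ√T = 1.028548 − 1.341708 = -0.313160
N(d₁) = 0.848154,  N(d₂) = 0.377080,  e^(−rT) = 0.683534
E₀ = V₀·N(d₁) − D·e^(−rT)·N(d₂)
   = 533.0346·0.848154 − 482.5792·0.683534·0.377080 = 327.712184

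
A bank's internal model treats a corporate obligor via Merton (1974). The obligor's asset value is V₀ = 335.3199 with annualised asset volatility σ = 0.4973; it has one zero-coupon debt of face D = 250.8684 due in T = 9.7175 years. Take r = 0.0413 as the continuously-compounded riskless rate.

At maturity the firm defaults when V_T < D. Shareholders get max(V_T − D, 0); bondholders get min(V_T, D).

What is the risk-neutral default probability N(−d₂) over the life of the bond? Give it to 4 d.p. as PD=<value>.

PD=0.6289

d₁ = [ln(V₀/D) + (r + σ²/2)T] / (σ√T)
   = [ln(335.3199/250.8684) + (0.0413 + 0.5·0.4973²)·9.7175] / (0.4973·√9.7175)
   = [0.290157 + 1.602937] / 1.550229 = 1.221171
d₂ = d₁ − σ√T = 1.221171 − 1.550229 = -0.329058
risk-neutral PD = N(−d₂) = N(0.329058) = 0.628944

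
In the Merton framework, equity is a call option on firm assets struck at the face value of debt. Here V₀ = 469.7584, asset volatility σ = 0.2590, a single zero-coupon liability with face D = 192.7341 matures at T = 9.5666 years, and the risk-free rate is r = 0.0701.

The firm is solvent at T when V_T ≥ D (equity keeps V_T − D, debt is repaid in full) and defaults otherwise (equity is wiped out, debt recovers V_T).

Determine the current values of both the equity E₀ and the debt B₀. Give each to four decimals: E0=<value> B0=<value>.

E0=372.7691 B0=96.9893

d₁ = [ln(V₀/D) + (r + σ²/2)T] / (σ√T)
   = [ln(469.7584/192.7341) + (0.0701 + 0.5·0.2590²)·9.5666] / (0.2590·√9.5666)
   = [0.890907 + 0.991487] / 0.801085 = 2.349806
d₂ = d₁ − σ√T = 2.349806 − 0.801085 = 1.548721
N(d₁) = 0.990608,  N(d₂) = 0.939276,  e^(−rT) = 0.511392
E₀ = V₀·N(d₁) − D·e^(−rT)·N(d₂)
   = 469.7584·0.990608 − 192.7341·0.511392·0.939276 = 372.769081
B₀ = V₀ − E₀ = 469.7584 − 372.769081 = 96.989319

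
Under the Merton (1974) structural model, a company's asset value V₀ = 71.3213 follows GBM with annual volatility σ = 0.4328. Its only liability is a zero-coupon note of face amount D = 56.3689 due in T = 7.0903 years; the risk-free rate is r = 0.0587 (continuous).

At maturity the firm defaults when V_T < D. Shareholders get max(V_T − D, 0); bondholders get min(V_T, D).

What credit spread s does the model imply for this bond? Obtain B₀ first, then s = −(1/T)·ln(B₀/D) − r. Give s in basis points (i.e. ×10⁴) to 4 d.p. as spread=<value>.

d₁ = [ln(V₀/D) + (r + σ²/2)T] / (σ√T)
   = [ln(71.3213/56.3689) + (0.0587 + 0.5·0.4328²)·7.0903] / (0.4328·√7.0903)
   = [0.235277 + 1.080263] / 1.152443 = 1.141523
d₂ = d₁ − σ√T = 1.141523 − 1.152443 = -0.010920
N(d₁) = 0.873174,  N(d₂) = 0.495644,  e^(−rT) = 0.659548
E₀ = V₀·N(d₁) − D·e^(−rT)·N(d₂)
   = 71.3213·0.873174 − 56.3689·0.659548·0.495644 = 43.848861
B₀ = V₀ − E₀ = 71.3213 − 43.848861 = 27.472439
spread = −(1/T)·ln(B₀/D) − r = −(1/7.0903)·ln(27.472439/56.3689) − 0.0587 = 0.04266867
in basis points: 0.04266867 × 10⁴ = 426.6867 bp

spread=426.6867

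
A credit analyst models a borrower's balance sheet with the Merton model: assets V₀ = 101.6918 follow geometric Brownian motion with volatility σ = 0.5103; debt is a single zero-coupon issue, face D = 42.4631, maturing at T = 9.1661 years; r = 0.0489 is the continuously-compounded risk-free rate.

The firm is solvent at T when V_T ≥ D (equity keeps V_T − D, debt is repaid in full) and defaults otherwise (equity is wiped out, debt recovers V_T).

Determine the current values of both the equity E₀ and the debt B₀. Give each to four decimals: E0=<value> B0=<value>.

E0=81.9686 B0=19.7232

d₁ = [ln(V₀/D) + (r + σ²/2)T] / (σ√T)
   = [ln(101.6918/42.4631) + (0.0489 + 0.5·0.5103²)·9.1661] / (0.5103·√9.1661)
   = [0.873311 + 1.641676] / 1.544962 = 1.627864
d₂ = d₁ − σ√T = 1.627864 − 1.544962 = 0.082901
N(d₁) = 0.948223,  N(d₂) = 0.533035,  e^(−rT) = 0.638763
E₀ = V₀·N(d₁) − D·e^(−rT)·N(d₂)
   = 101.6918·0.948223 − 42.4631·0.638763·0.533035 = 81.968555
B₀ = V₀ − E₀ = 101.6918 − 81.968555 = 19.723245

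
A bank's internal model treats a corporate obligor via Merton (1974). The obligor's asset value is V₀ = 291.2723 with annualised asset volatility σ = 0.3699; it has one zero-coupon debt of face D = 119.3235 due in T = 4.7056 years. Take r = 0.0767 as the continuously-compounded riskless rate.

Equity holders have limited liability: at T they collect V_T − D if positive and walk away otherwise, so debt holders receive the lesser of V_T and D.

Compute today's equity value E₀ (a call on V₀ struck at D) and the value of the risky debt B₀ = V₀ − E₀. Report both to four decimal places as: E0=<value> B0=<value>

d₁ = [ln(V₀/D) + (r + σ²/2)T] / (σ√T)
   = [ln(291.2723/119.3235) + (0.0767 + 0.5·0.3699²)·4.7056] / (0.3699·√4.7056)
   = [0.892420 + 0.682844] / 0.802402 = 1.963186
d₂ = d₁ − σ√T = 1.963186 − 0.802402 = 1.160785
N(d₁) = 0.975188,  N(d₂) = 0.877135,  e^(−rT) = 0.697035
E₀ = V₀·N(d₁) − D·e^(−rT)·N(d₂)
   = 291.2723·0.975188 − 119.3235·0.697035·0.877135 = 211.091496
B₀ = V₀ − E₀ = 291.2723 − 211.091496 = 80.180804

E0=211.0915 B0=80.1808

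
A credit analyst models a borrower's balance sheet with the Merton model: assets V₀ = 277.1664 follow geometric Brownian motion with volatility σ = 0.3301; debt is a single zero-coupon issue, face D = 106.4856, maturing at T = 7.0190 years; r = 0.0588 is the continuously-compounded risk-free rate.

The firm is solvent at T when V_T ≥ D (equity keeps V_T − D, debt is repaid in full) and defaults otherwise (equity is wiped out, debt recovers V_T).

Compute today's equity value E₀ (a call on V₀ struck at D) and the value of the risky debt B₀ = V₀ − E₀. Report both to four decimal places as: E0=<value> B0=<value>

E0=209.5595 B0=67.6069

d₁ = [ln(V₀/D) + (r + σ²/2)T] / (σ√T)
   = [ln(277.1664/106.4856) + (0.0588 + 0.5·0.3301²)·7.0190] / (0.3301·√7.0190)
   = [0.956608 + 0.795133] / 0.874547 = 2.003028
d₂ = d₁ − σ√T = 2.003028 − 0.874547 = 1.128481
N(d₁) = 0.977413,  N(d₂) = 0.870441,  e^(−rT) = 0.661849
E₀ = V₀·N(d₁) − D·e^(−rT)·N(d₂)
   = 277.1664·0.977413 − 106.4856·0.661849·0.870441 = 209.559514
B₀ = V₀ − E₀ = 277.1664 − 209.559514 = 67.606886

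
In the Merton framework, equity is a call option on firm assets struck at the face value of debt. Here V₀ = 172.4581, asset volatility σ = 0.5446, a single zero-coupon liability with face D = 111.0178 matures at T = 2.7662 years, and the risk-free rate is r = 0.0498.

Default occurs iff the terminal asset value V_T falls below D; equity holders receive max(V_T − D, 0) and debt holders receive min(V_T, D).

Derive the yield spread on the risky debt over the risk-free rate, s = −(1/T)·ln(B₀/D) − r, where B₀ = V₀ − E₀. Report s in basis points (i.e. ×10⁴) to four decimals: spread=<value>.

spread=722.4368

d₁ = [ln(V₀/D) + (r + σ²/2)T] / (σ√T)
   = [ln(172.4581/111.0178) + (0.0498 + 0.5·0.5446²)·2.7662] / (0.5446·√2.7662)
   = [0.440464 + 0.547969] / 0.905773 = 1.091259
d₂ = d₁ − σ√T = 1.091259 − 0.905773 = 0.185486
N(d₁) = 0.862421,  N(d₂) = 0.573576,  e^(−rT) = 0.871311
E₀ = V₀·N(d₁) − D·e^(−rT)·N(d₂)
   = 172.4581·0.862421 − 111.0178·0.871311·0.573576 = 93.248832
B₀ = V₀ − E₀ = 172.4581 − 93.248832 = 79.209268
spread = −(1/T)·ln(B₀/D) − r = −(1/2.7662)·ln(79.209268/111.0178) − 0.0498 = 0.07224368
in basis points: 0.07224368 × 10⁴ = 722.4368 bp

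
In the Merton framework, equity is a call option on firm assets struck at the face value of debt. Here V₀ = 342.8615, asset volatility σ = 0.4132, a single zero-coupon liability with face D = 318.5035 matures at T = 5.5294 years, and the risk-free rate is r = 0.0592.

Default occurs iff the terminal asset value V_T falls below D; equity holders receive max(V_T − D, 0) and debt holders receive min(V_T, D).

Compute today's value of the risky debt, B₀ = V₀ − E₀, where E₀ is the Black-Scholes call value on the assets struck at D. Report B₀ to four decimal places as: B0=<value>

d₁ = [ln(V₀/D) + (r + σ²/2)T] / (σ√T)
   = [ln(342.8615/318.5035) + (0.0592 + 0.5·0.4132²)·5.5294] / (0.4132·√5.5294)
   = [0.073693 + 0.799369] / 0.971626 = 0.898558
d₂ = d₁ − σ√T = 0.898558 − 0.971626 = -0.073069
N(d₁) = 0.815556,  N(d₂) = 0.470876,  e^(−rT) = 0.720838
E₀ = V₀·N(d₁) − D·e^(−rT)·N(d₂)
   = 342.8615·0.815556 − 318.5035·0.720838·0.470876 = 171.514577
B₀ = V₀ − E₀ = 342.8615 − 171.514577 = 171.346923

B0=171.3469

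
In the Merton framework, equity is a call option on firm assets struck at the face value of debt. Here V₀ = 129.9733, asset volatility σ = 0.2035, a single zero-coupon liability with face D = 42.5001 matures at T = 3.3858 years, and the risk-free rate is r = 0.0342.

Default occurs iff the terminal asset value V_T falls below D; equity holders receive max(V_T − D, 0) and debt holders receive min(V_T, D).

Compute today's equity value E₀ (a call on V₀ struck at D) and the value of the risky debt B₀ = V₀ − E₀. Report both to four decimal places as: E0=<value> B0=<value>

E0=92.1236 B0=37.8497

d₁ = [ln(V₀/D) + (r + σ²/2)T] / (σ√T)
   = [ln(129.9733/42.5001) + (0.0342 + 0.5·0.2035²)·3.3858] / (0.2035·√3.3858)
   = [1.117823 + 0.185901] / 0.374451 = 3.481693
d₂ = d₁ − σ√T = 3.481693 − 0.374451 = 3.107242
N(d₁) = 0.999751,  N(d₂) = 0.999056,  e^(−rT) = 0.890658
E₀ = V₀·N(d₁) − D·e^(−rT)·N(d₂)
   = 129.9733·0.999751 − 42.5001·0.890658·0.999056 = 92.123592
B₀ = V₀ − E₀ = 129.9733 − 92.123592 = 37.849708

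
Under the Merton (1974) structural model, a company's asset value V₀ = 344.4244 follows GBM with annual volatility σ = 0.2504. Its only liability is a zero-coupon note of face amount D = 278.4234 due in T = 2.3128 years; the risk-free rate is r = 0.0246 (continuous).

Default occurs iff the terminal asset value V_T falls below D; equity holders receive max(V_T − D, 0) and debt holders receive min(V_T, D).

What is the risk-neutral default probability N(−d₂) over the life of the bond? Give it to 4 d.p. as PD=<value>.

PD=0.3024

d₁ = [ln(V₀/D) + (r + σ²/2)T] / (σ√T)
   = [ln(344.4244/278.4234) + (0.0246 + 0.5·0.2504²)·2.3128] / (0.2504·√2.3128)
   = [0.212732 + 0.129401] / 0.380806 = 0.898445
d₂ = d₁ − σ√T = 0.898445 − 0.380806 = 0.517640
risk-neutral PD = N(−d₂) = N(-0.517640) = 0.302355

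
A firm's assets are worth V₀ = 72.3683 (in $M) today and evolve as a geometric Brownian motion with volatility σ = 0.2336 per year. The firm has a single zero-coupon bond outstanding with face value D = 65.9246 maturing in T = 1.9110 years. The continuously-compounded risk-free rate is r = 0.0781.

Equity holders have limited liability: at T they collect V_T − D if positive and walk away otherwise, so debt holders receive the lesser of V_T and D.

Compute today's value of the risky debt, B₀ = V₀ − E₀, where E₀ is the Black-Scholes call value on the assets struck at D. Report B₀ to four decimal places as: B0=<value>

d₁ = [ln(V₀/D) + (r + σ²/2)T] / (σ√T)
   = [ln(72.3683/65.9246) + (0.0781 + 0.5·0.2336²)·1.9110] / (0.2336·√1.9110)
   = [0.093257 + 0.201390] / 0.322926 = 0.912427
d₂ = d₁ − σ√T = 0.912427 − 0.322926 = 0.589501
N(d₁) = 0.819228,  N(d₂) = 0.722237,  e^(−rT) = 0.861355
E₀ = V₀·N(d₁) − D·e^(−rT)·N(d₂)
   = 72.3683·0.819228 − 65.9246·0.861355·0.722237 = 18.274287
B₀ = V₀ − E₀ = 72.3683 − 18.274287 = 54.094013

B0=54.0940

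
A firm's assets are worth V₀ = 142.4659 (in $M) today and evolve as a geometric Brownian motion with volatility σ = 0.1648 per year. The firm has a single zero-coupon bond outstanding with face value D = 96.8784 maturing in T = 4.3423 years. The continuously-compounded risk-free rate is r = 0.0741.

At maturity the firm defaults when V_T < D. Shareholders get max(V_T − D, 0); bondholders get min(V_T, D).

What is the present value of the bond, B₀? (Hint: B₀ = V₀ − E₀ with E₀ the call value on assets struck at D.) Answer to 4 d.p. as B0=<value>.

B0=69.9790

d₁ = [ln(V₀/D) + (r + σ²/2)T] / (σ√T)
   = [ln(142.4659/96.8784) + (0.0741 + 0.5·0.1648²)·4.3423] / (0.1648·√4.3423)
   = [0.385646 + 0.380731] / 0.343413 = 2.231646
d₂ = d₁ − σ√T = 2.231646 − 0.343413 = 1.888233
N(d₁) = 0.987181,  N(d₂) = 0.970503,  e^(−rT) = 0.724869
E₀ = V₀·N(d₁) − D·e^(−rT)·N(d₂)
   = 142.4659·0.987181 − 96.8784·0.724869·0.970503 = 72.486888
B₀ = V₀ − E₀ = 142.4659 − 72.486888 = 69.979012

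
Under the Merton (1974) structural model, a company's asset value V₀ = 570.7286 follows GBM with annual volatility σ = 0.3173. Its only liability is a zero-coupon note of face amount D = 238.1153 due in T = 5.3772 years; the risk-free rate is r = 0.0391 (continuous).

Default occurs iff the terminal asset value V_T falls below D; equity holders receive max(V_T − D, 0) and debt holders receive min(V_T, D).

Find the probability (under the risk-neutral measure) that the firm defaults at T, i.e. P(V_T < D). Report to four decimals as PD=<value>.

d₁ = [ln(V₀/D) + (r + σ²/2)T] / (σ√T)
   = [ln(570.7286/238.1153) + (0.0391 + 0.5·0.3173²)·5.3772] / (0.3173·√5.3772)
   = [0.874159 + 0.480935] / 0.735780 = 1.841710
d₂ = d₁ − σ√T = 1.841710 − 0.735780 = 1.105929
risk-neutral PD = N(−d₂) = N(-1.105929) = 0.134379

PD=0.1344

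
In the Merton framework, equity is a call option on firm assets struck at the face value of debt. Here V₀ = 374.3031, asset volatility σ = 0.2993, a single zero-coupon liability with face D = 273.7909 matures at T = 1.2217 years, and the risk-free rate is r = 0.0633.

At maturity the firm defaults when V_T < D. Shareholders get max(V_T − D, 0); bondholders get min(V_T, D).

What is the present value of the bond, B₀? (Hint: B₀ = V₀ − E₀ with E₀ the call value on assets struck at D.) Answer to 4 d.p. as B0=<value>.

d₁ = [ln(V₀/D) + (r + σ²/2)T] / (σ√T)
   = [ln(374.3031/273.7909) + (0.0633 + 0.5·0.2993²)·1.2217] / (0.2993·√1.2217)
   = [0.312701 + 0.132054] / 0.330818 = 1.344411
d₂ = d₁ − σ√T = 1.344411 − 0.330818 = 1.013593
N(d₁) = 0.910592,  N(d₂) = 0.844611,  e^(−rT) = 0.925581
E₀ = V₀·N(d₁) − D·e^(−rT)·N(d₂)
   = 374.3031·0.910592 − 273.7909·0.925581·0.844611 = 126.799712
B₀ = V₀ − E₀ = 374.3031 − 126.799712 = 247.503388

B0=247.5034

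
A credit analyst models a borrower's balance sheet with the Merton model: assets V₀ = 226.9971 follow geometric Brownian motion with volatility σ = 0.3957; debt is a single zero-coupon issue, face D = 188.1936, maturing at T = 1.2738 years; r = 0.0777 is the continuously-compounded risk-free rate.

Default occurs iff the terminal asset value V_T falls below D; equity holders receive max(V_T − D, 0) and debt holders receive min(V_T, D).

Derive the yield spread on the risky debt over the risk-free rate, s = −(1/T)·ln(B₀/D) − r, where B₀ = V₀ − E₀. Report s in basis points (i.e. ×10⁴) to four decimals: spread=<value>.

spread=655.6215

d₁ = [ln(V₀/D) + (r + σ²/2)T] / (σ√T)
   = [ln(226.9971/188.1936) + (0.0777 + 0.5·0.3957²)·1.2738] / (0.3957·√1.2738)
   = [0.187466 + 0.198699] / 0.446598 = 0.864682
d₂ = d₁ − σ√T = 0.864682 − 0.446598 = 0.418084
N(d₁) = 0.806393,  N(d₂) = 0.662057,  e^(−rT) = 0.905766
E₀ = V₀·N(d₁) − D·e^(−rT)·N(d₂)
   = 226.9971·0.806393 − 188.1936·0.905766·0.662057 = 70.195096
B₀ = V₀ − E₀ = 226.9971 − 70.195096 = 156.802004
spread = −(1/T)·ln(B₀/D) − r = −(1/1.2738)·ln(156.802004/188.1936) − 0.0777 = 0.06556215
in basis points: 0.06556215 × 10⁴ = 655.6215 bp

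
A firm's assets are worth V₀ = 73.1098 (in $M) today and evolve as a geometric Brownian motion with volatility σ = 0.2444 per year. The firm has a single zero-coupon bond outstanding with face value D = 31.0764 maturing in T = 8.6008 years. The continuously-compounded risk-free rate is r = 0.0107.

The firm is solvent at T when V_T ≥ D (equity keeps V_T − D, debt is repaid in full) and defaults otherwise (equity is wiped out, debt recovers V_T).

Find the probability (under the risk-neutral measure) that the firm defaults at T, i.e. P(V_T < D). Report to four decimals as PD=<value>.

PD=0.1676

d₁ = [ln(V₀/D) + (r + σ²/2)T] / (σ√T)
   = [ln(73.1098/31.0764) + (0.0107 + 0.5·0.2444²)·8.6008] / (0.2444·√8.6008)
   = [0.855514 + 0.348897] / 0.716755 = 1.680367
d₂ = d₁ − σ√T = 1.680367 − 0.716755 = 0.963612
risk-neutral PD = N(−d₂) = N(-0.963612) = 0.167620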